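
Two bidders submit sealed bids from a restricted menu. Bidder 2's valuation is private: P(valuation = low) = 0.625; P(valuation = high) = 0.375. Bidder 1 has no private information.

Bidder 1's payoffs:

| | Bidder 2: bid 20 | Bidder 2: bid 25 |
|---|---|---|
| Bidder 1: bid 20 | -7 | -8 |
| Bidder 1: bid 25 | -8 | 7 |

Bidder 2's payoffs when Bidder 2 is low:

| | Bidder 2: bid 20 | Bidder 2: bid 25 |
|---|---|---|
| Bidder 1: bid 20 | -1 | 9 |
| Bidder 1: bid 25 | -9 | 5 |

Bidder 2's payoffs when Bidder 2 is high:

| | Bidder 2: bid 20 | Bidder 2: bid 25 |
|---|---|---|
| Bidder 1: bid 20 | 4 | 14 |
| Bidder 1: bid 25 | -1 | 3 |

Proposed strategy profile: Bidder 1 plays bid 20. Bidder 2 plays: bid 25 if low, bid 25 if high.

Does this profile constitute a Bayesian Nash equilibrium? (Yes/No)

Bidder 1 plays bid 20: E[bid 20] = 0.625·(-8) + 0.375·(-8) = -8; E[bid 25] = 7. Not best-responding. ✗
Bidder 2 (valuation low), facing bid 20: bid 20 gives -1, bid 25 gives 9. Proposed bid 25 is best. ✓
Bidder 2 (valuation high), facing bid 20: bid 20 gives 4, bid 25 gives 14. Proposed bid 25 is best. ✓

No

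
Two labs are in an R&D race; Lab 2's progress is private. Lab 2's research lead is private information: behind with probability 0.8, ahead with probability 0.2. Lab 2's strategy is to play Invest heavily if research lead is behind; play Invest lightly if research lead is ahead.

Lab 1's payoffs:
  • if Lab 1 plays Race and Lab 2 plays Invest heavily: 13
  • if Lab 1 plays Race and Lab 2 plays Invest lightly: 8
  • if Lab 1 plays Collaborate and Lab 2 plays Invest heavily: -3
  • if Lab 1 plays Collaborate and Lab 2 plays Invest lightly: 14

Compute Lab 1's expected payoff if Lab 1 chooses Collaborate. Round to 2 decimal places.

E[Collaborate] = 0.8·(-3) + 0.2·14 = (-2.4) + 2.8 = 0.4

0.40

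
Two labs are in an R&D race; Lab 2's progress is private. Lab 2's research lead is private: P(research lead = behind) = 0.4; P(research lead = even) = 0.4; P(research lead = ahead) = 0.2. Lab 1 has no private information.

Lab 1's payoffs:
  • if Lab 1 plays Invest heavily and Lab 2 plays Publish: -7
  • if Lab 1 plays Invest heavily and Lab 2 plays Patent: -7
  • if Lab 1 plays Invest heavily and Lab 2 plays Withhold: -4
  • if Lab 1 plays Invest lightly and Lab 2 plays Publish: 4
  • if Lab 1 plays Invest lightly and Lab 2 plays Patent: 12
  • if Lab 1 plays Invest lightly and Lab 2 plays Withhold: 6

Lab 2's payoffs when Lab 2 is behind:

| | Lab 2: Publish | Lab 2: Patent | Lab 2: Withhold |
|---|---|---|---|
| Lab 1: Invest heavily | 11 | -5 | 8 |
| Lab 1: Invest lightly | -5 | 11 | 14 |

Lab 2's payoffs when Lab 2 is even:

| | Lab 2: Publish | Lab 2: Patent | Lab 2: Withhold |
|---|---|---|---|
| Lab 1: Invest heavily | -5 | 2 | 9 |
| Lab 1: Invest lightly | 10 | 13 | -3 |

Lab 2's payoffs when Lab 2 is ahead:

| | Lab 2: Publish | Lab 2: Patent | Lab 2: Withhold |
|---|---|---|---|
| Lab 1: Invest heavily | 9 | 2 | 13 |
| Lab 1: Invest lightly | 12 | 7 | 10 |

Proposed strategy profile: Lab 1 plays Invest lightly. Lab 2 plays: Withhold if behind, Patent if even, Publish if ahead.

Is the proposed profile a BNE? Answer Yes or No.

Yes

A profile is a BNE iff every type of every player is best-responding given beliefs about the other side.
Lab 1 plays Invest lightly: E[Invest lightly] = 0.4·(6) + 0.4·(12) + 0.2·(4) = 8; E[Invest heavily] = -5.8. Best-responding. ✓
Lab 2 (research lead behind), facing Invest lightly: Publish gives -5, Patent gives 11, Withhold gives 14. Proposed Withhold is best. ✓
Lab 2 (research lead even), facing Invest lightly: Publish gives 10, Patent gives 13, Withhold gives -3. Proposed Patent is best. ✓
Lab 2 (research lead ahead), facing Invest lightly: Publish gives 12, Patent gives 7, Withhold gives 10. Proposed Publish is best. ✓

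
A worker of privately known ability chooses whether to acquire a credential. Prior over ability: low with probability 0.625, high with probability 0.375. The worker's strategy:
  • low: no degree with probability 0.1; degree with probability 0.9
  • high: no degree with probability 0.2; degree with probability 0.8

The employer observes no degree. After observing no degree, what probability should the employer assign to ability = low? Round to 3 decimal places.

P(no degree) = 0.625·0.1 + 0.375·0.2 = 0.1375
P(low | no degree) = (0.625·0.1) / 0.1375 = 0.0625 / 0.1375 = 0.454545

0.455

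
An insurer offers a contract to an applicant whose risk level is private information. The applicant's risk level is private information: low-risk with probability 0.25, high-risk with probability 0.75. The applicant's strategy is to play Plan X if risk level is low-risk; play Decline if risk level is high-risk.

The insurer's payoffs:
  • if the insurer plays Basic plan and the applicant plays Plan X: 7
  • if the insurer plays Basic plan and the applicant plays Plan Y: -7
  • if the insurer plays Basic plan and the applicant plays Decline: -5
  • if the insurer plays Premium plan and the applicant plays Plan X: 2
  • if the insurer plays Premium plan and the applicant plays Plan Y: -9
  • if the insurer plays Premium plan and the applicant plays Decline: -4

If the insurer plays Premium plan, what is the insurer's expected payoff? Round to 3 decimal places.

E[Premium plan] = 0.25·2 + 0.75·(-4) = 0.5 + (-3) = -2.5

-2.500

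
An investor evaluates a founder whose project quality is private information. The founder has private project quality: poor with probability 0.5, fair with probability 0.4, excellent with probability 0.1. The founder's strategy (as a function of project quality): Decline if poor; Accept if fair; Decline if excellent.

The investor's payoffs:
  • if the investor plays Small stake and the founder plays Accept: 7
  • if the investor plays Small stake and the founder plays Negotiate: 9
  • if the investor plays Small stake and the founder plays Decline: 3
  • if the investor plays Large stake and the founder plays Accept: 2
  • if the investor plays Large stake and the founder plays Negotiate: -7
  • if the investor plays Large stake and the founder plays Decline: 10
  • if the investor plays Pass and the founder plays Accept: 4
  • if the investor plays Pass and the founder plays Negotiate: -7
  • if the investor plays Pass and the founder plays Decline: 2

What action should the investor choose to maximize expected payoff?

Large stake

E[Small stake] = 0.5·(3) + 0.4·(7) + 0.1·(3) = 4.6
E[Large stake] = 0.5·(10) + 0.4·(2) + 0.1·(10) = 6.8
E[Pass] = 0.5·(2) + 0.4·(4) + 0.1·(2) = 2.8
Best response: Large stake (6.8 is the largest).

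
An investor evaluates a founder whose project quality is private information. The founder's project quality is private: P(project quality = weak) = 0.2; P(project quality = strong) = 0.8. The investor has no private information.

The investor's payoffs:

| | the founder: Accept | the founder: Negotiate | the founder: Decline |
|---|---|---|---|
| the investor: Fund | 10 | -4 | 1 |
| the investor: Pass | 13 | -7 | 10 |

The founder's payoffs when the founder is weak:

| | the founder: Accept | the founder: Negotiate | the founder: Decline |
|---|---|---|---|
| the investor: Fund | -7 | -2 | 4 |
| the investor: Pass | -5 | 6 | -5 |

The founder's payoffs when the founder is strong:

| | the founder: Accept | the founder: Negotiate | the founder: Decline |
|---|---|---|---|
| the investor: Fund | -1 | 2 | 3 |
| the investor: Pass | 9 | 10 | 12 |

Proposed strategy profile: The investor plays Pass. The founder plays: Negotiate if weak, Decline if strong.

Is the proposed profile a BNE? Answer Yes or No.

Yes

The investor plays Pass: E[Pass] = 0.2·(-7) + 0.8·(10) = 6.6; E[Fund] = 0. Best-responding. ✓
The founder (project quality weak), facing Pass: Accept gives -5, Negotiate gives 6, Decline gives -5. Proposed Negotiate is best. ✓
The founder (project quality strong), facing Pass: Accept gives 9, Negotiate gives 10, Decline gives 12. Proposed Decline is best. ✓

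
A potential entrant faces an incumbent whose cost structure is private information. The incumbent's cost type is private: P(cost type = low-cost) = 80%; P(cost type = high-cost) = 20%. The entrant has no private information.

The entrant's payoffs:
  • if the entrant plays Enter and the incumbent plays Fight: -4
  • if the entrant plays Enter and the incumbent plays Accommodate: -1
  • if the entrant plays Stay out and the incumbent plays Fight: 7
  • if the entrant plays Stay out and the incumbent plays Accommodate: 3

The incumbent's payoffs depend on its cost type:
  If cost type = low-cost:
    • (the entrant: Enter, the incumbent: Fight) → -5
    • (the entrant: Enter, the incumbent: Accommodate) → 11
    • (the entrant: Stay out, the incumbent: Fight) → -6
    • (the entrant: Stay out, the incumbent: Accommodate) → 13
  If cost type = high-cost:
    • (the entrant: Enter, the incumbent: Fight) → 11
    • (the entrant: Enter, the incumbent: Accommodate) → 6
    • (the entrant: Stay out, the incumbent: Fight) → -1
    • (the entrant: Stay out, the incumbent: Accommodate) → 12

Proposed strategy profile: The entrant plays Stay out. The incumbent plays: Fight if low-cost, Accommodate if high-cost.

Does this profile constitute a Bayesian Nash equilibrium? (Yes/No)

A profile is a BNE iff every type of every player is best-responding given beliefs about the other side.
The entrant plays Stay out: E[Stay out] = 0.8·(7) + 0.2·(3) = 6.2; E[Enter] = -3.4. Best-responding. ✓
The incumbent (cost type low-cost), facing Stay out: Fight gives -6, Accommodate gives 13. Proposed Fight is not best — profitable deviation exists. ✗
The incumbent (cost type high-cost), facing Stay out: Fight gives -1, Accommodate gives 12. Proposed Accommodate is best. ✓

No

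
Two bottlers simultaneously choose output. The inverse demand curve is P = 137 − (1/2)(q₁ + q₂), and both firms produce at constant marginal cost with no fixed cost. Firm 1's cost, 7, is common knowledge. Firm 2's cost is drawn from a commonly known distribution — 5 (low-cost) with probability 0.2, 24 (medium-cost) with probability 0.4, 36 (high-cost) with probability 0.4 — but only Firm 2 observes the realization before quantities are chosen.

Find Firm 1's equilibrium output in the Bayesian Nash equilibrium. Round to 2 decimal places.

98.67

Each type of Firm 2 best-responds to q₁; Firm 1 best-responds to the expected q₂ over Firm 2's types.
Firm 2 with cost c maximizes (137 − (1/2)(q₁+q₂) − c)·q₂, giving q₂(c) = (137 − c − (1/2)q₁).
E[c₂] = 0.2·5 + 0.4·24 + 0.4·36 = 25
Firm 1's FOC against E[q₂] yields q₁ = (137 − 2·7 + E[c₂])/(3/2) = (137 − 14 + 25)/(3/2) = 98.6667.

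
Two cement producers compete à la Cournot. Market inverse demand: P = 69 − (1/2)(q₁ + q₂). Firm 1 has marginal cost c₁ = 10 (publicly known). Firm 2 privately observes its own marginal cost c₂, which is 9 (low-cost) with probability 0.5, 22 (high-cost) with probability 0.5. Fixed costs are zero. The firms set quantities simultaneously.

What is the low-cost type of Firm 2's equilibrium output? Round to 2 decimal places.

38.50

Each type of Firm 2 best-responds to q₁; Firm 1 best-responds to the expected q₂ over Firm 2's types.
Firm 2 with cost c maximizes (69 − (1/2)(q₁+q₂) − c)·q₂, giving q₂(c) = (69 − c − (1/2)q₁).
E[c₂] = 0.5·9 + 0.5·22 = 15.5
Firm 1's FOC against E[q₂] yields q₁ = (69 − 2·10 + E[c₂])/(3/2) = (69 − 20 + 15.5)/(3/2) = 43.
q₂(low-cost) = (69 − 9 − (1/2)·43) = 38.5.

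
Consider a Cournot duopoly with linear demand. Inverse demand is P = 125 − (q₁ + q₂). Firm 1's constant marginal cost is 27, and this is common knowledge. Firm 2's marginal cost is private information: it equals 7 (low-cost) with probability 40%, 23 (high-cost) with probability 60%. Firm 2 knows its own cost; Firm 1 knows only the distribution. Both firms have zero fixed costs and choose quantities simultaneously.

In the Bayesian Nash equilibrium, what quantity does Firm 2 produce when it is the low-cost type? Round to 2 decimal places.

Type-c best response for Firm 2: q₂(c) = (125 − c)/2 − q₁/2.
Firm 1 maximizes expected profit; its first-order condition is 125 − 2q₁ − E[q₂] − 27 = 0.
Substituting E[q₂] and solving: E[c₂] = 16.6, so q₁ = (125 − 2·27 + 16.6)/3 = 29.2.
q₂(low-cost) = (125 − 7 − 29.2)/2 = 44.4.

44.40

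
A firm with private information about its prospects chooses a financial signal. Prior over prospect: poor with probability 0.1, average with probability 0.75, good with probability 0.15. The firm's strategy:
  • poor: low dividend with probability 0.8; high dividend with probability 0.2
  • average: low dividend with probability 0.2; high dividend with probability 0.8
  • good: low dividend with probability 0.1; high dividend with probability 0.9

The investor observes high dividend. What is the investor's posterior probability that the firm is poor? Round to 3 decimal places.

0.026

Apply Bayes' rule using the sender's strategy as the likelihood.
P(high dividend) = 0.1·0.2 + 0.75·0.8 + 0.15·0.9 = 0.755
P(poor | high dividend) = (0.1·0.2) / 0.755 = 0.02 / 0.755 = 0.0264901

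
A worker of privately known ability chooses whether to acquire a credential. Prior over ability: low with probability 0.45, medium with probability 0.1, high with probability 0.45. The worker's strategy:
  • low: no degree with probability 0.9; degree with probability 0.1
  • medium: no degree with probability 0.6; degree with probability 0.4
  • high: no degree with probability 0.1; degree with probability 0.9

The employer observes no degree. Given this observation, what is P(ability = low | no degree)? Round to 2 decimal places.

P(no degree) = 0.45·0.9 + 0.1·0.6 + 0.45·0.1 = 0.51
P(low | no degree) = (0.45·0.9) / 0.51 = 0.405 / 0.51 = 0.794118

0.79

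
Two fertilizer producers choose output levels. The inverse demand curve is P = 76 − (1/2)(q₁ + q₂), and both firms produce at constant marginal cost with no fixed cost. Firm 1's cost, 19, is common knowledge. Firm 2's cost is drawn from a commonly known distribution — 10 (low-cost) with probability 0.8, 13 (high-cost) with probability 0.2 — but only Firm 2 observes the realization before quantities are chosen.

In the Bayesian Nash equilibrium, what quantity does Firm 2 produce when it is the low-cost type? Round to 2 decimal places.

49.80

Each type of Firm 2 best-responds to q₁; Firm 1 best-responds to the expected q₂ over Firm 2's types.
Firm 2 with cost c maximizes (76 − (1/2)(q₁+q₂) − c)·q₂, giving q₂(c) = (76 − c − (1/2)q₁).
E[c₂] = 0.8·10 + 0.2·13 = 10.6
Firm 1's FOC against E[q₂] yields q₁ = (76 − 2·19 + E[c₂])/(3/2) = (76 − 38 + 10.6)/(3/2) = 32.4.
q₂(low-cost) = (76 − 10 − (1/2)·32.4) = 49.8.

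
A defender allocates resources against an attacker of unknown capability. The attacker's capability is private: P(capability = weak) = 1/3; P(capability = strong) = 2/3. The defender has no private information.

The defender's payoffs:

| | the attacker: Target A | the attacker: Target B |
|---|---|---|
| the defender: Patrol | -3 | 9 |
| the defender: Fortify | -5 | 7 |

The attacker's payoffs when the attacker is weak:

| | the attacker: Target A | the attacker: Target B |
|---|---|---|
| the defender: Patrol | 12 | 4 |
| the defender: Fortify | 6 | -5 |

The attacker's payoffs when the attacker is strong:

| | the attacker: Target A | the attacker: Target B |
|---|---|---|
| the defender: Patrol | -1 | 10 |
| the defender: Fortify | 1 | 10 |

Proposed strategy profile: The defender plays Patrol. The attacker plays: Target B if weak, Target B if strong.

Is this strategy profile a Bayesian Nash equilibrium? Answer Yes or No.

The defender plays Patrol: E[Patrol] = 1/3·(9) + 2/3·(9) = 9; E[Fortify] = 7. Best-responding. ✓
The attacker (capability weak), facing Patrol: Target A gives 12, Target B gives 4. Proposed Target B is not best — profitable deviation exists. ✗
The attacker (capability strong), facing Patrol: Target A gives -1, Target B gives 10. Proposed Target B is best. ✓

No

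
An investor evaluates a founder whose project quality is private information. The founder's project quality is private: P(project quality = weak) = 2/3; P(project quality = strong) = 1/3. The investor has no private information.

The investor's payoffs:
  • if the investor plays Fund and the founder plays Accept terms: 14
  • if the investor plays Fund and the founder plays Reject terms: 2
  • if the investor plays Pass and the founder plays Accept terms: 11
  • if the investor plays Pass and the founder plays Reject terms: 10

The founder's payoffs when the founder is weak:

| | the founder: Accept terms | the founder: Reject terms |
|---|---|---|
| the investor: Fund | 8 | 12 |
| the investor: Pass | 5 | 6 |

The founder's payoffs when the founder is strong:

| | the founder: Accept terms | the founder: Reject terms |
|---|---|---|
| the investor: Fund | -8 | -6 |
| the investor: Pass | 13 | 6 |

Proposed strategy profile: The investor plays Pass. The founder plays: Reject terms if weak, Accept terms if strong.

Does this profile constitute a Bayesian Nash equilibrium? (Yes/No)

Yes

The investor plays Pass: E[Pass] = 2/3·(10) + 1/3·(11) = 31/3; E[Fund] = 6. Best-responding. ✓
The founder (project quality weak), facing Pass: Accept terms gives 5, Reject terms gives 6. Proposed Reject terms is best. ✓
The founder (project quality strong), facing Pass: Accept terms gives 13, Reject terms gives 6. Proposed Accept terms is best. ✓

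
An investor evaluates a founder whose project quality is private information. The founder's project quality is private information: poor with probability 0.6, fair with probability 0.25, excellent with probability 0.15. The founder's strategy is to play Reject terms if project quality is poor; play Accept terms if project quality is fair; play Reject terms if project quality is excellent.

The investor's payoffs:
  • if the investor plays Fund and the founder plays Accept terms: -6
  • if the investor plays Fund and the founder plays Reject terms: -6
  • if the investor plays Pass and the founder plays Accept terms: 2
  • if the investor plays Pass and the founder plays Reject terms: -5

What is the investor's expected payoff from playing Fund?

-6

E[Fund] = 0.6·(-6) + 0.25·(-6) + 0.15·(-6) = (-3.6) + (-1.5) + (-0.9) = -6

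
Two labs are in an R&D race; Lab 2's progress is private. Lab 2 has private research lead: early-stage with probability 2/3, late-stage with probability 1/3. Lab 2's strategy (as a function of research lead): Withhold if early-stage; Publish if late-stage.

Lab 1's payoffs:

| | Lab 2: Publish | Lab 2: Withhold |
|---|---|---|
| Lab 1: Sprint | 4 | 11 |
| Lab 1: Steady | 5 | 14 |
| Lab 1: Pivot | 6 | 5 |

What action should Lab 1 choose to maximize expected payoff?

Compute Lab 1's expected payoff for each action, taking the expectation over Lab 2's type.
E[Sprint] = 2/3·(11) + 1/3·(4) = 26/3
E[Steady] = 2/3·(14) + 1/3·(5) = 11
E[Pivot] = 2/3·(5) + 1/3·(6) = 16/3
Best response: Steady (11 is the largest).

Steady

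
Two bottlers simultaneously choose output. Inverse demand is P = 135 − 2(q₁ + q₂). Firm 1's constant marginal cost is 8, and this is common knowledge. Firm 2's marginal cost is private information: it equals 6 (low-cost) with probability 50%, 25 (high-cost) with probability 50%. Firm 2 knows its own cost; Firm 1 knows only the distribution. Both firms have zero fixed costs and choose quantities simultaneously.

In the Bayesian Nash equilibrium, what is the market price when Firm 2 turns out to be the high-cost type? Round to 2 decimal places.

57.58

Firm 2 with cost c maximizes (135 − 2(q₁+q₂) − c)·q₂, giving q₂(c) = (135 − c − 2q₁)/4.
E[c₂] = 0.5·6 + 0.5·25 = 15.5
Firm 1's FOC against E[q₂] yields q₁ = (135 − 2·8 + E[c₂])/6 = (135 − 16 + 15.5)/6 = 22.4167.
q₂(high-cost) = 16.2917, so P = 135 − 2·(22.4167 + 16.2917) = 57.5833.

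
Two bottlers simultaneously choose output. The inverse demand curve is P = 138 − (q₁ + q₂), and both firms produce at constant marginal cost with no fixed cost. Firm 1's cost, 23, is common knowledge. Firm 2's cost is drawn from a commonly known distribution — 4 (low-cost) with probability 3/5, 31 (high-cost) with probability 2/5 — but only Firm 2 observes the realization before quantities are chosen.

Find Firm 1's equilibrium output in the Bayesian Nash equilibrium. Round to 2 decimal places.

35.60

Type-c best response for Firm 2: q₂(c) = (138 − c)/2 − q₁/2.
Firm 1 maximizes expected profit; its first-order condition is 138 − 2q₁ − E[q₂] − 23 = 0.
Substituting E[q₂] and solving: E[c₂] = 14.8, so q₁ = (138 − 2·23 + 14.8)/3 = 35.6.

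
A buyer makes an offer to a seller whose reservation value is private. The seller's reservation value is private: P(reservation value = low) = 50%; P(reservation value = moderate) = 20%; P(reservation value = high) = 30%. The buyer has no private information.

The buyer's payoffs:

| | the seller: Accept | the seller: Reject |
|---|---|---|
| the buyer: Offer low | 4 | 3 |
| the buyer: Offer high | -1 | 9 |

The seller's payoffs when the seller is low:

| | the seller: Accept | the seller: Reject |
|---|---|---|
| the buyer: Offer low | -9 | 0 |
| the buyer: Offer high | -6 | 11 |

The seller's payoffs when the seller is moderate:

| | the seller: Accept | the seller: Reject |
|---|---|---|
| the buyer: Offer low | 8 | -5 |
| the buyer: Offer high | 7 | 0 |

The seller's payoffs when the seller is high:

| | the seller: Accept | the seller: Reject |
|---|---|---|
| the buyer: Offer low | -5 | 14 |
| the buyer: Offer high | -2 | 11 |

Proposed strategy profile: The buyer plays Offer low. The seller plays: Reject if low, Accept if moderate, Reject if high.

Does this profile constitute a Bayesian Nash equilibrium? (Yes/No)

The buyer plays Offer low: E[Offer low] = 0.5·(3) + 0.2·(4) + 0.3·(3) = 3.2; E[Offer high] = 7. Not best-responding. ✗
The seller (reservation value low), facing Offer low: Accept gives -9, Reject gives 0. Proposed Reject is best. ✓
The seller (reservation value moderate), facing Offer low: Accept gives 8, Reject gives -5. Proposed Accept is best. ✓
The seller (reservation value high), facing Offer low: Accept gives -5, Reject gives 14. Proposed Reject is best. ✓

No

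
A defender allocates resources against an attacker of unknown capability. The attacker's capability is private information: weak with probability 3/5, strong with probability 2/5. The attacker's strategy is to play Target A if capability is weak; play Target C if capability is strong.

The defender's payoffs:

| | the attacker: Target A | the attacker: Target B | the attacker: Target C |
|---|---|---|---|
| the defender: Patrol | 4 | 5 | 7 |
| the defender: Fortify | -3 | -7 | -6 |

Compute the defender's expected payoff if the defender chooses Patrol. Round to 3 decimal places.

5.200

E[Patrol] = 3/5·4 + 2/5·7 = 12/5 + 14/5 = 26/5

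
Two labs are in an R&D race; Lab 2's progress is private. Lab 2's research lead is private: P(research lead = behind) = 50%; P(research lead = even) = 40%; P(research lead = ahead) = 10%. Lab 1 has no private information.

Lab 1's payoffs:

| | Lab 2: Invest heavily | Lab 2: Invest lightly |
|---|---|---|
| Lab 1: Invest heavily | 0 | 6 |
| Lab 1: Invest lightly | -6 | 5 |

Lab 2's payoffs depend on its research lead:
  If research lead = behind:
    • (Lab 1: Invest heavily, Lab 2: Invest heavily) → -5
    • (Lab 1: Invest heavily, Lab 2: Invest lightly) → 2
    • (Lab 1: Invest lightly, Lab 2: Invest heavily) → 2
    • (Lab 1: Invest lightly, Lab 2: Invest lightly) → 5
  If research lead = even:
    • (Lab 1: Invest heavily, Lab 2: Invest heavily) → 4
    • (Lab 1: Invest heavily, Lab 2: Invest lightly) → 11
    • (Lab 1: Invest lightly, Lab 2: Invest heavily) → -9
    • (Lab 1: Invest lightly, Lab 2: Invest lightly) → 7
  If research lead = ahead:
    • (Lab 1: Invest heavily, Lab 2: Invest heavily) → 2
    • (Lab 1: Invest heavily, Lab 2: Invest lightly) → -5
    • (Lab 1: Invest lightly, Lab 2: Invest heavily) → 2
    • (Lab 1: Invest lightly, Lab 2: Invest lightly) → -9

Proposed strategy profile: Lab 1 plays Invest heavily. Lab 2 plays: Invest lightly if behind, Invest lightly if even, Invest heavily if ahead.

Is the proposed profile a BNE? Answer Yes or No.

Lab 1 plays Invest heavily: E[Invest heavily] = 0.5·(6) + 0.4·(6) + 0.1·(0) = 5.4; E[Invest lightly] = 3.9. Best-responding. ✓
Lab 2 (research lead behind), facing Invest heavily: Invest heavily gives -5, Invest lightly gives 2. Proposed Invest lightly is best. ✓
Lab 2 (research lead even), facing Invest heavily: Invest heavily gives 4, Invest lightly gives 11. Proposed Invest lightly is best. ✓
Lab 2 (research lead ahead), facing Invest heavily: Invest heavily gives 2, Invest lightly gives -5. Proposed Invest heavily is best. ✓

Yes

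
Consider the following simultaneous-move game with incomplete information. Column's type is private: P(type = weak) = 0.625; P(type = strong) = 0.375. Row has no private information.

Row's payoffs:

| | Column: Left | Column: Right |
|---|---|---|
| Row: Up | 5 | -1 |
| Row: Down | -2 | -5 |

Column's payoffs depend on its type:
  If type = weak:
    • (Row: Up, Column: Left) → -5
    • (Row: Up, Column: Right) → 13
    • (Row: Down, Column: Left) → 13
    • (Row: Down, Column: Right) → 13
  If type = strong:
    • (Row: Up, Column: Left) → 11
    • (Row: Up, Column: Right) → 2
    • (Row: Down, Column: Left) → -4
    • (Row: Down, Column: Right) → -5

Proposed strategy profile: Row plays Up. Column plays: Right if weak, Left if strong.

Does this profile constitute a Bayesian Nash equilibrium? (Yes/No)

Row plays Up: E[Up] = 0.625·(-1) + 0.375·(5) = 1.25; E[Down] = -3.875. Best-responding. ✓
Column (type weak), facing Up: Left gives -5, Right gives 13. Proposed Right is best. ✓
Column (type strong), facing Up: Left gives 11, Right gives 2. Proposed Left is best. ✓

Yes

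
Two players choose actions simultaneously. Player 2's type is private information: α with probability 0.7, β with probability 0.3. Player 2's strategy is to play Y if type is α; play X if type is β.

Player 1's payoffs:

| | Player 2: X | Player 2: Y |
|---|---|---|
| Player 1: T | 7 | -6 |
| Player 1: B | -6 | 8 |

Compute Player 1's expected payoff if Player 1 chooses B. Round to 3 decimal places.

3.800

E[B] = 0.7·8 + 0.3·(-6) = 5.6 + (-1.8) = 3.8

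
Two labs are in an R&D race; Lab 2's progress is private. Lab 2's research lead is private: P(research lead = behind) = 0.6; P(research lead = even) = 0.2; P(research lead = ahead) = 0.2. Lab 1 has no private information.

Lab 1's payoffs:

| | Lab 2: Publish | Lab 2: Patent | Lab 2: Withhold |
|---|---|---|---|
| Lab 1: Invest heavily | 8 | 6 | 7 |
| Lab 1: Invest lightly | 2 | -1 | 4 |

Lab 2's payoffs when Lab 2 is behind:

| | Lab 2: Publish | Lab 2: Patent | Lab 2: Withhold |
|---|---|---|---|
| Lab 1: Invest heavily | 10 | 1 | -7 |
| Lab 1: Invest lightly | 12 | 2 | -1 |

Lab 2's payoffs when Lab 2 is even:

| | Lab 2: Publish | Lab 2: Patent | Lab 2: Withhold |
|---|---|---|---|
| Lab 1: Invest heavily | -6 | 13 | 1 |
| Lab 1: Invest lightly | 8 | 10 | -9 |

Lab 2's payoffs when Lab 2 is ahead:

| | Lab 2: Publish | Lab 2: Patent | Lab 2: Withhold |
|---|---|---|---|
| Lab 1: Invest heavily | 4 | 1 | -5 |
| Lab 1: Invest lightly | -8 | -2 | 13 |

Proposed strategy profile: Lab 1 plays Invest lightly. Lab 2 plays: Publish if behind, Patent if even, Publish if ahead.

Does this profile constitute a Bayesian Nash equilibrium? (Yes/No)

No

A profile is a BNE iff every type of every player is best-responding given beliefs about the other side.
Lab 1 plays Invest lightly: E[Invest lightly] = 0.6·(2) + 0.2·(-1) + 0.2·(2) = 1.4; E[Invest heavily] = 7.6. Not best-responding. ✗
Lab 2 (research lead behind), facing Invest lightly: Publish gives 12, Patent gives 2, Withhold gives -1. Proposed Publish is best. ✓
Lab 2 (research lead even), facing Invest lightly: Publish gives 8, Patent gives 10, Withhold gives -9. Proposed Patent is best. ✓
Lab 2 (research lead ahead), facing Invest lightly: Publish gives -8, Patent gives -2, Withhold gives 13. Proposed Publish is not best — profitable deviation exists. ✗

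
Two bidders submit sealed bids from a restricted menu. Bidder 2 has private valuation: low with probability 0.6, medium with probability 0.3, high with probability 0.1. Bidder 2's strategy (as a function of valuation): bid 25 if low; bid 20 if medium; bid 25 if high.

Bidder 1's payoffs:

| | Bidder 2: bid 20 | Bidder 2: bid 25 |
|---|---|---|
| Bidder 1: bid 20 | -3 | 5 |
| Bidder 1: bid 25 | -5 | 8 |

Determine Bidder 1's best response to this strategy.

E[bid 20] = 0.6·(5) + 0.3·(-3) + 0.1·(5) = 2.6
E[bid 25] = 0.6·(8) + 0.3·(-5) + 0.1·(8) = 4.1
Best response: bid 25 (4.1 is the largest).

bid 25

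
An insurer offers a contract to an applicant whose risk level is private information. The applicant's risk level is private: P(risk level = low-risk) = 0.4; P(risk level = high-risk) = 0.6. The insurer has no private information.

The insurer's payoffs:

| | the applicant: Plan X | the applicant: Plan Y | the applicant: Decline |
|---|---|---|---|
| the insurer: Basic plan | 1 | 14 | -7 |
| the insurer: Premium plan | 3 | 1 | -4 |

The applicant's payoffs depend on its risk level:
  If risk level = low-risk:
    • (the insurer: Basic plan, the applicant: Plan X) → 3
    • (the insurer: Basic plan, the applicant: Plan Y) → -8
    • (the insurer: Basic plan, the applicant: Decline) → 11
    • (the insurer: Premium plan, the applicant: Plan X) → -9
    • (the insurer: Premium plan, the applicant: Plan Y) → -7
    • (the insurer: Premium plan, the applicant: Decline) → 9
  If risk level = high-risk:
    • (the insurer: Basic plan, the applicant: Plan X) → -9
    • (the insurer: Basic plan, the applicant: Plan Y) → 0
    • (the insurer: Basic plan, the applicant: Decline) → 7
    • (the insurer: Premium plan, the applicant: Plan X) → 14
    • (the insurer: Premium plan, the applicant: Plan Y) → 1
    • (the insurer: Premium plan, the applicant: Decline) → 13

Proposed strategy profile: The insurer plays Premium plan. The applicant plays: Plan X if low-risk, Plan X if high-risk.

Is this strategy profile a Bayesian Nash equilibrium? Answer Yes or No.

The insurer plays Premium plan: E[Premium plan] = 0.4·(3) + 0.6·(3) = 3; E[Basic plan] = 1. Best-responding. ✓
The applicant (risk level low-risk), facing Premium plan: Plan X gives -9, Plan Y gives -7, Decline gives 9. Proposed Plan X is not best — profitable deviation exists. ✗
The applicant (risk level high-risk), facing Premium plan: Plan X gives 14, Plan Y gives 1, Decline gives 13. Proposed Plan X is best. ✓

No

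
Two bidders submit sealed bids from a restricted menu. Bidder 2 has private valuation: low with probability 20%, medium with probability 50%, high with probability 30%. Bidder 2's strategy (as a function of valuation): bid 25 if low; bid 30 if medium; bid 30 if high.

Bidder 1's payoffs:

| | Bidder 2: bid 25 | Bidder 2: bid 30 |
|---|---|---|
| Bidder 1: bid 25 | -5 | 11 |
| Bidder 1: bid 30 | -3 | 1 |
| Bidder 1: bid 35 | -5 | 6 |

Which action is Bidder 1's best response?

E[bid 25] = 0.2·(-5) + 0.5·(11) + 0.3·(11) = 7.8
E[bid 30] = 0.2·(-3) + 0.5·(1) + 0.3·(1) = 0.2
E[bid 35] = 0.2·(-5) + 0.5·(6) + 0.3·(6) = 3.8
Best response: bid 25 (7.8 is the largest).

bid 25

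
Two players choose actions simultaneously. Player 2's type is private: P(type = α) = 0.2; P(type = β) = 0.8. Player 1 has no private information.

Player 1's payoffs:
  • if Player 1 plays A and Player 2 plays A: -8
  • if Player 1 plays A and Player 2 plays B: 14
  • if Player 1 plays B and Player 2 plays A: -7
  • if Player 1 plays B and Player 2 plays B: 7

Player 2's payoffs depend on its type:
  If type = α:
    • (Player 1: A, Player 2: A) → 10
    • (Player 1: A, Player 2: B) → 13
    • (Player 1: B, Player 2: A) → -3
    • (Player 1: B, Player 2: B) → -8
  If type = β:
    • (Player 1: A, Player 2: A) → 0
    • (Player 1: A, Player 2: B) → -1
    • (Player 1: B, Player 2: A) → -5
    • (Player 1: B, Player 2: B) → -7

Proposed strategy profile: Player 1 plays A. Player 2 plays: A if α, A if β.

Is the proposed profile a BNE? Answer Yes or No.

Player 1 plays A: E[A] = 0.2·(-8) + 0.8·(-8) = -8; E[B] = -7. Not best-responding. ✗
Player 2 (type α), facing A: A gives 10, B gives 13. Proposed A is not best — profitable deviation exists. ✗
Player 2 (type β), facing A: A gives 0, B gives -1. Proposed A is best. ✓

No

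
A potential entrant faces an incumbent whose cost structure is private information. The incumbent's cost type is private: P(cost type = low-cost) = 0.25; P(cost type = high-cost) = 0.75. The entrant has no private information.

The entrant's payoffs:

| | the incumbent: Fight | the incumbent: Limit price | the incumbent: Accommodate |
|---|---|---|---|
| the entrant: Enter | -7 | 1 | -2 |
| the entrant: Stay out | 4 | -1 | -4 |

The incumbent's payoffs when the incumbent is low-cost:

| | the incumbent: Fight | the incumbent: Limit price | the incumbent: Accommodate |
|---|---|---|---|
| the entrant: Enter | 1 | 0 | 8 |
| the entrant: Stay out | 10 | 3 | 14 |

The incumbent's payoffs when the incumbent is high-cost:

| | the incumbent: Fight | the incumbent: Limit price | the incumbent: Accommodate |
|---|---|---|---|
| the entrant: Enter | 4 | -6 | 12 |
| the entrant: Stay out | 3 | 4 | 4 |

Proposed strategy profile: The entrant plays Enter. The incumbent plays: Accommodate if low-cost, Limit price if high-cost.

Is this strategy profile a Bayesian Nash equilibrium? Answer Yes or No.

The entrant plays Enter: E[Enter] = 0.25·(-2) + 0.75·(1) = 0.25; E[Stay out] = -1.75. Best-responding. ✓
The incumbent (cost type low-cost), facing Enter: Fight gives 1, Limit price gives 0, Accommodate gives 8. Proposed Accommodate is best. ✓
The incumbent (cost type high-cost), facing Enter: Fight gives 4, Limit price gives -6, Accommodate gives 12. Proposed Limit price is not best — profitable deviation exists. ✗

No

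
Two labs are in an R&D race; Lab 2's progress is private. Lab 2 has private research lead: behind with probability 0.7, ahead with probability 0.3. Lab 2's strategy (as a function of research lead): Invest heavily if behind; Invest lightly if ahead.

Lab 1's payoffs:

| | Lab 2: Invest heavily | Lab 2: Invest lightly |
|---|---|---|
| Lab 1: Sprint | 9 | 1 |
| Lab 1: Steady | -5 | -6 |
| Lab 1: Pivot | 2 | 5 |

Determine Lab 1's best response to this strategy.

Sprint

E[Sprint] = 0.7·(9) + 0.3·(1) = 6.6
E[Steady] = 0.7·(-5) + 0.3·(-6) = -5.3
E[Pivot] = 0.7·(2) + 0.3·(5) = 2.9
Best response: Sprint (6.6 is the largest).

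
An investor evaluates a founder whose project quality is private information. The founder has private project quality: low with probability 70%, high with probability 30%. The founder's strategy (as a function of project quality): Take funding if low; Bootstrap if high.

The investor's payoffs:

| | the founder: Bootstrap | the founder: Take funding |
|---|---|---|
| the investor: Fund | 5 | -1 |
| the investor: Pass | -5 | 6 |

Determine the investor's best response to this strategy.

E[Fund] = 0.7·(-1) + 0.3·(5) = 0.8
E[Pass] = 0.7·(6) + 0.3·(-5) = 2.7
Best response: Pass (2.7 is the largest).

Pass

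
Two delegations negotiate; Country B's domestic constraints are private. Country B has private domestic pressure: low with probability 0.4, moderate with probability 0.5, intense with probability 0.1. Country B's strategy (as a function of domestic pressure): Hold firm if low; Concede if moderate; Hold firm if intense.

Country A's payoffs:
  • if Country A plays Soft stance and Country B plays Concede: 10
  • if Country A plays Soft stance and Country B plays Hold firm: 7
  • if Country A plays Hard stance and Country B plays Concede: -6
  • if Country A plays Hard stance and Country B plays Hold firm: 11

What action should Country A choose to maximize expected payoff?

E[Soft stance] = 0.4·(7) + 0.5·(10) + 0.1·(7) = 8.5
E[Hard stance] = 0.4·(11) + 0.5·(-6) + 0.1·(11) = 2.5
Best response: Soft stance (8.5 is the largest).

Soft stance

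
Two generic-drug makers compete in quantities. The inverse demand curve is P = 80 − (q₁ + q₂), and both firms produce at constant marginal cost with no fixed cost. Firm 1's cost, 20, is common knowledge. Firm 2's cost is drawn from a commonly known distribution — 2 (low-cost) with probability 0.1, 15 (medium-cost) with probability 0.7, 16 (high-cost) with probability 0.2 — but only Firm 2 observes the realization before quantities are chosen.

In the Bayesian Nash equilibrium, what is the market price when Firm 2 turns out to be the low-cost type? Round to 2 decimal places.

Type-c best response for Firm 2: q₂(c) = (80 − c)/2 − q₁/2.
Firm 1 maximizes expected profit; its first-order condition is 80 − 2q₁ − E[q₂] − 20 = 0.
Substituting E[q₂] and solving: E[c₂] = 13.9, so q₁ = (80 − 2·20 + 13.9)/3 = 17.9667.
q₂(low-cost) = 30.0167, so P = 80 − (17.9667 + 30.0167) = 32.0167.

32.02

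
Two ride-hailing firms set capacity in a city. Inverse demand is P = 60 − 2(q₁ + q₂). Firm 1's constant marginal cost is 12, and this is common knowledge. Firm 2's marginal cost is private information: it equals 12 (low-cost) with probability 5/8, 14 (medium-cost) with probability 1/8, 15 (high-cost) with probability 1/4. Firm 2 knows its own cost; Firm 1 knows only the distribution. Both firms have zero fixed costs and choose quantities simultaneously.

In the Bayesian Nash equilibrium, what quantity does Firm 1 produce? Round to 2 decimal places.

Firm 2 with cost c maximizes (60 − 2(q₁+q₂) − c)·q₂, giving q₂(c) = (60 − c − 2q₁)/4.
E[c₂] = 5/8·12 + 1/8·14 + 1/4·15 = 13
Firm 1's FOC against E[q₂] yields q₁ = (60 − 2·12 + E[c₂])/6 = (60 − 24 + 13)/6 = 8.16667.

8.17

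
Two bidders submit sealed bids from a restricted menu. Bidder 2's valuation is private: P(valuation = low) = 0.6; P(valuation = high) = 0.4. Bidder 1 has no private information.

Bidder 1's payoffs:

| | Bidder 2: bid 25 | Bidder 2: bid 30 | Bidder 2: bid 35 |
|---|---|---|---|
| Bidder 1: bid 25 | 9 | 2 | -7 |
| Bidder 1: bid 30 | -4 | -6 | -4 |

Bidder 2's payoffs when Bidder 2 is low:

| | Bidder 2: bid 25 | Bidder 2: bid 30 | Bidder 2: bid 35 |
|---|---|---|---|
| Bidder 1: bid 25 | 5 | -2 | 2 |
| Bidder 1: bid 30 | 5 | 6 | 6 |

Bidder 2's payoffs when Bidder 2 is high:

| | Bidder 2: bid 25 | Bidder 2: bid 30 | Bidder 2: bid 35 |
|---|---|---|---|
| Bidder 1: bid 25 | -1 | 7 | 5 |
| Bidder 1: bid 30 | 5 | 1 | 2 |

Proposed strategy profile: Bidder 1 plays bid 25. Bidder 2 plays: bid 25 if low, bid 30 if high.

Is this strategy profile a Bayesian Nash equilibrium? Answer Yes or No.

A profile is a BNE iff every type of every player is best-responding given beliefs about the other side.
Bidder 1 plays bid 25: E[bid 25] = 0.6·(9) + 0.4·(2) = 6.2; E[bid 30] = -4.8. Best-responding. ✓
Bidder 2 (valuation low), facing bid 25: bid 25 gives 5, bid 30 gives -2, bid 35 gives 2. Proposed bid 25 is best. ✓
Bidder 2 (valuation high), facing bid 25: bid 25 gives -1, bid 30 gives 7, bid 35 gives 5. Proposed bid 30 is best. ✓

Yes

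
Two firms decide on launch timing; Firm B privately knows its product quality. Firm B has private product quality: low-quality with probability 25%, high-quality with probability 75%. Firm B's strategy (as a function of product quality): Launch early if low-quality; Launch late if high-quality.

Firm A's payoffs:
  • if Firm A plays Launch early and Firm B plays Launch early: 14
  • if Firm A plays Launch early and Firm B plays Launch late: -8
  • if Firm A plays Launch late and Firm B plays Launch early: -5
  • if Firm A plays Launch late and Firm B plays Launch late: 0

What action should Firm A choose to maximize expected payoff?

E[Launch early] = 0.25·(14) + 0.75·(-8) = -2.5
E[Launch late] = 0.25·(-5) + 0.75·(0) = -1.25
Best response: Launch late (-1.25 is the largest).

Launch late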